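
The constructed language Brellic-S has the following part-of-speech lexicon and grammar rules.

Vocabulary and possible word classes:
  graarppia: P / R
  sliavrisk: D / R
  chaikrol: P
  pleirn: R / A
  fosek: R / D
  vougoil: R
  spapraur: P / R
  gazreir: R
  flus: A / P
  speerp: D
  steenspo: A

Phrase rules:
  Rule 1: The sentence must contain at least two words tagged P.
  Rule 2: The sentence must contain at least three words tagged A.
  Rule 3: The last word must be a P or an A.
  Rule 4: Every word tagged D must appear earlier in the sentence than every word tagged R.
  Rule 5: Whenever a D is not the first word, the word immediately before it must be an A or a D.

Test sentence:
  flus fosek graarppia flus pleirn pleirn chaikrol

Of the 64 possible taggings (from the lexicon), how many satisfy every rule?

Candidates per position — 1:flus {A,P}; 2:fosek {R,D}; 3:graarppia {P,R}; 4:flus {A,P}; 5:pleirn {R,A}; 6:pleirn {R,A}; 7:chaikrol {P}.
There are 64 candidate sequences in total.
Checking each against the rules leaves 12 sequences.
Count = 12.

12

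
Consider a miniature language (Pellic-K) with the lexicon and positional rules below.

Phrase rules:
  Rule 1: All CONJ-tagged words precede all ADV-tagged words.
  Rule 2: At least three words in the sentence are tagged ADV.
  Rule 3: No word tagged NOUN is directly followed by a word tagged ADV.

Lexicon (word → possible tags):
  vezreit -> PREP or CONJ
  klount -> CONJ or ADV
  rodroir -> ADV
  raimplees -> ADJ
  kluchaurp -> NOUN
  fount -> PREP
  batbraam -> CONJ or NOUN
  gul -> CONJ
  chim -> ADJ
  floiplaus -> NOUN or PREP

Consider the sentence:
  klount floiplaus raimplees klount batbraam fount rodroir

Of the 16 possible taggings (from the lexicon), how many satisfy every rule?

Candidates per position — 1:klount {CONJ,ADV}; 2:floiplaus {NOUN,PREP}; 3:raimplees {ADJ}; 4:klount {CONJ,ADV}; 5:batbraam {CONJ,NOUN}; 6:fount {PREP}; 7:rodroir {ADV}.
There are 16 candidate sequences in total.
The sequences that satisfy every rule: ADV NOUN ADJ ADV NOUN PREP ADV; ADV PREP ADJ ADV NOUN PREP ADV.
Count = 2.

2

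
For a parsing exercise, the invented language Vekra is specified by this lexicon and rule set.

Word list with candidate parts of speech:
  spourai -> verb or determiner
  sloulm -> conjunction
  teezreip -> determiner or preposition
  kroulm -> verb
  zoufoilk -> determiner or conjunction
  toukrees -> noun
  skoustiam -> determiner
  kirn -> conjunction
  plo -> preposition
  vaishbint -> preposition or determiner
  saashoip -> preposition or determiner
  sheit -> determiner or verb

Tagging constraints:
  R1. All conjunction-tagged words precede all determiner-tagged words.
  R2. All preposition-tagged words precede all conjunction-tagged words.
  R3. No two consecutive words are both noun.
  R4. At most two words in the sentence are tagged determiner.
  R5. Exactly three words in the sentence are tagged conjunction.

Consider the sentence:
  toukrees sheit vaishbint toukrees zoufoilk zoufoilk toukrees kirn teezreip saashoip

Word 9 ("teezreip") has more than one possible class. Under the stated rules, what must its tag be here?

Candidates per position — 1:toukrees {noun}; 2:sheit {determiner,verb}; 3:vaishbint {preposition,determiner}; 4:toukrees {noun}; 5:zoufoilk {determiner,conjunction}; 6:zoufoilk {determiner,conjunction}; 7:toukrees {noun}; 8:kirn {conjunction}; 9:teezreip {determiner,preposition}; 10:saashoip {preposition,determiner}.
At position 2, choosing determiner makes rule 1 impossible to satisfy; hence verb.
At position 3, choosing determiner makes rule 1 impossible to satisfy; hence preposition.
At position 5, choosing determiner makes rule 1 impossible to satisfy; hence conjunction.
At position 6, choosing determiner makes rule 1 impossible to satisfy; hence conjunction.
At position 9, choosing preposition makes rule 2 impossible to satisfy; hence determiner.
At position 10, choosing preposition makes rule 2 impossible to satisfy; hence determiner.
So the tagging must be: noun verb preposition noun conjunction conjunction noun conjunction determiner determiner.
Check: rule 1 ok; rule 2 ok; rule 3 ok; rule 4 ok; rule 5 ok.

determiner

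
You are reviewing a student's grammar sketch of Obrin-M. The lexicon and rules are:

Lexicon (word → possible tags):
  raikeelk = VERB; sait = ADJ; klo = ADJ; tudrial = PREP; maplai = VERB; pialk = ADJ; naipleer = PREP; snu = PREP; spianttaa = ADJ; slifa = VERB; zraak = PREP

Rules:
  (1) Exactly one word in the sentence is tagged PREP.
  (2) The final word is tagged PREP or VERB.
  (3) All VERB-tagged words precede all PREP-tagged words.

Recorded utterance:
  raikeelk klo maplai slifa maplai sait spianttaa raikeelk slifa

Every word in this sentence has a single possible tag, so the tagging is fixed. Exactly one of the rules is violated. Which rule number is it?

1

Fixed tagging: VERB ADJ VERB VERB VERB ADJ ADJ VERB VERB.
Applying the rules: R1 fails, R2 ok, R3 ok.
Only rule 1 fails.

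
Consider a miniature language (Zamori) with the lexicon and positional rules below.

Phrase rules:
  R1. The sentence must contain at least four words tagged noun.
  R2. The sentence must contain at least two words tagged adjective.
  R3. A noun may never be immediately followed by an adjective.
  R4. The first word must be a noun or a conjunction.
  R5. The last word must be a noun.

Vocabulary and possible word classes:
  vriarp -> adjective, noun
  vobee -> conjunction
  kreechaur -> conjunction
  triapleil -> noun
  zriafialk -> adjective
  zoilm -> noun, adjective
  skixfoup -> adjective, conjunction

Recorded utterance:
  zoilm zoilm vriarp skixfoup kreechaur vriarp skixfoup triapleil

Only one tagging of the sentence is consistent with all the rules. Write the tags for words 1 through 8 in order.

noun noun noun conjunction conjunction adjective adjective noun

Candidates per position — 1:zoilm {noun,adjective}; 2:zoilm {noun,adjective}; 3:vriarp {adjective,noun}; 4:skixfoup {adjective,conjunction}; 5:kreechaur {conjunction}; 6:vriarp {adjective,noun}; 7:skixfoup {adjective,conjunction}; 8:triapleil {noun}.
If word 1 were adjective, no tagging could satisfy rule 4; so word 1 is noun.
If word 2 were adjective, no tagging could satisfy rule 3; so word 2 is noun.
If word 3 were adjective, no tagging could satisfy rule 3; so word 3 is noun.
If word 4 were adjective, no tagging could satisfy rule 3; so word 4 is conjunction.
If word 6 were noun, no tagging could satisfy rule 2; so word 6 is adjective.
If word 7 were conjunction, no tagging could satisfy rule 2; so word 7 is adjective.
The unique satisfying tagging is: noun noun noun conjunction conjunction adjective adjective noun.
Verifying each rule — rule 1 ✓; rule 2 ✓; rule 3 ✓; rule 4 ✓; rule 5 ✓.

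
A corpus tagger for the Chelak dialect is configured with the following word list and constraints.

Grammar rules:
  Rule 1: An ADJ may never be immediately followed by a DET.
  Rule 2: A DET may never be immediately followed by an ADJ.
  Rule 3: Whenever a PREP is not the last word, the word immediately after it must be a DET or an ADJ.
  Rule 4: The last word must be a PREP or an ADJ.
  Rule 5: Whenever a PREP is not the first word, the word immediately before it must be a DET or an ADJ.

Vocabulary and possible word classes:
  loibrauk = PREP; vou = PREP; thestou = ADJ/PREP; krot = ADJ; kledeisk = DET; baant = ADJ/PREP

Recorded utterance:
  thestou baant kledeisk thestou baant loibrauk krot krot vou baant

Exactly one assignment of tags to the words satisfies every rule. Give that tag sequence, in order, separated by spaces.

Candidates per position — 1:thestou {ADJ,PREP}; 2:baant {ADJ,PREP}; 3:kledeisk {DET}; 4:thestou {ADJ,PREP}; 5:baant {ADJ,PREP}; 6:loibrauk {PREP}; 7:krot {ADJ}; 8:krot {ADJ}; 9:vou {PREP}; 10:baant {ADJ,PREP}.
If word 2 were ADJ, no tagging could satisfy rule 1; so word 2 is PREP.
If word 4 were ADJ, no tagging could satisfy rule 2; so word 4 is PREP.
If word 5 were PREP, no tagging could satisfy rule 3; so word 5 is ADJ.
If word 10 were PREP, no tagging could satisfy rule 3; so word 10 is ADJ.
If word 1 were PREP, no tagging could satisfy rule 3; so word 1 is ADJ.
The only consistent sequence is: ADJ PREP DET PREP ADJ PREP ADJ ADJ PREP ADJ.
Verifying each rule — rule 1 ✓; rule 2 ✓; rule 3 ✓; rule 4 ✓; rule 5 ✓.

ADJ PREP DET PREP ADJ PREP ADJ ADJ PREP ADJ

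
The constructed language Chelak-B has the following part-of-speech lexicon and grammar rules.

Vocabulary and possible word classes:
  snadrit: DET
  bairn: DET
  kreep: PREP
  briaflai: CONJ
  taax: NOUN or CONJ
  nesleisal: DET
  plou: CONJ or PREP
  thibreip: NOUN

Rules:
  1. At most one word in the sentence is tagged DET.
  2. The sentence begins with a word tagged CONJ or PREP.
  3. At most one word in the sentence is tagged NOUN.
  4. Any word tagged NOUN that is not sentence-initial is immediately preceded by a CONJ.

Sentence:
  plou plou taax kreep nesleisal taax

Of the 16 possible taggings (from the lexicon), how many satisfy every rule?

6

Candidates per position — 1:plou {CONJ,PREP}; 2:plou {CONJ,PREP}; 3:taax {NOUN,CONJ}; 4:kreep {PREP}; 5:nesleisal {DET}; 6:taax {NOUN,CONJ}.
There are 16 candidate sequences in total.
Checking each against the rules leaves 6 sequences.
Count = 6.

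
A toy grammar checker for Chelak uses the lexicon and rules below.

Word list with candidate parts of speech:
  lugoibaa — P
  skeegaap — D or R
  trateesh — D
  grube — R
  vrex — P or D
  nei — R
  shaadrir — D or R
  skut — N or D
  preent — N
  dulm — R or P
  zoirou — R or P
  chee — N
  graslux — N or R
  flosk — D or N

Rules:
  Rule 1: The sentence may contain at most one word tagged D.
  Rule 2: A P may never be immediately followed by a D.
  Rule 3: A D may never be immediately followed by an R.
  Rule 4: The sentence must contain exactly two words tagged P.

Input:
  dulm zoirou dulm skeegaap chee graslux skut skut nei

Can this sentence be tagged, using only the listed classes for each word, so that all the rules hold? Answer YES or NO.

YES

Candidates per position — 1:dulm {R,P}; 2:zoirou {R,P}; 3:dulm {R,P}; 4:skeegaap {D,R}; 5:chee {N}; 6:graslux {N,R}; 7:skut {N,D}; 8:skut {N,D}; 9:nei {R}.
One satisfying assignment: R P P R N N N N R.
Check: rule 1 holds; rule 2 holds; rule 3 holds; rule 4 holds.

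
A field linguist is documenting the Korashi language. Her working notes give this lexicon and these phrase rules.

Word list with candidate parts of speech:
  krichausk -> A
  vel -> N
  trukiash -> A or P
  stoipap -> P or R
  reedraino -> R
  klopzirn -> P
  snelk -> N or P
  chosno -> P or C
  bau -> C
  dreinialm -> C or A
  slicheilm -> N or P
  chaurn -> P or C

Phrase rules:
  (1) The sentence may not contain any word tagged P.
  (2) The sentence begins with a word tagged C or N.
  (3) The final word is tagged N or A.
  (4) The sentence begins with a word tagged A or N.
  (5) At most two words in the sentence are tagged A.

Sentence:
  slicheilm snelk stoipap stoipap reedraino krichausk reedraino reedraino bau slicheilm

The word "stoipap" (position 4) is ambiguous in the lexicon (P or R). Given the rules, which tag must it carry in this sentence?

R

Candidates per position — 1:slicheilm {N,P}; 2:snelk {N,P}; 3:stoipap {P,R}; 4:stoipap {P,R}; 5:reedraino {R}; 6:krichausk {A}; 7:reedraino {R}; 8:reedraino {R}; 9:bau {C}; 10:slicheilm {N,P}.
Word 1 cannot be P — rule 1 would then fail for every completion. It is N.
Word 2 cannot be P — rule 1 would then fail for every completion. It is N.
Word 3 cannot be P — rule 1 would then fail for every completion. It is R.
Word 4 cannot be P — rule 1 would then fail for every completion. It is R.
Word 10 cannot be P — rule 1 would then fail for every completion. It is N.
That leaves exactly one tagging: N N R R R A R R C N.
Checking: rule 1 satisfied; rule 2 satisfied; rule 3 satisfied; rule 4 satisfied; rule 5 satisfied.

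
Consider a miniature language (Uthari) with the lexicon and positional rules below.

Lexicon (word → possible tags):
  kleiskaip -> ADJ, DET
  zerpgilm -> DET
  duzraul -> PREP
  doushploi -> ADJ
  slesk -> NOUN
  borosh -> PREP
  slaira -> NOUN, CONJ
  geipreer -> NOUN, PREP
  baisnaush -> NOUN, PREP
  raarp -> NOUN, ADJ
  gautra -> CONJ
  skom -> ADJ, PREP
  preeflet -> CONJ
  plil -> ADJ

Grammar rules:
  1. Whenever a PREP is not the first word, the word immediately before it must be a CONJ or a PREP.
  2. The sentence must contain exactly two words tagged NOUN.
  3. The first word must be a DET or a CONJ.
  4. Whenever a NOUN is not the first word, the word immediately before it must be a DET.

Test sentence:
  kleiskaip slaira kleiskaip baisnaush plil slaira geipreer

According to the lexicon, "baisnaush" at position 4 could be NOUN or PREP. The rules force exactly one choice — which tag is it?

NOUN

Candidates per position — 1:kleiskaip {ADJ,DET}; 2:slaira {NOUN,CONJ}; 3:kleiskaip {ADJ,DET}; 4:baisnaush {NOUN,PREP}; 5:plil {ADJ}; 6:slaira {NOUN,CONJ}; 7:geipreer {NOUN,PREP}.
If word 1 were ADJ, no tagging could satisfy rule 3; so word 1 is DET.
If word 4 were PREP, no tagging could satisfy rule 1; so word 4 is NOUN.
If word 6 were NOUN, no tagging could satisfy rule 4; so word 6 is CONJ.
If word 7 were NOUN, no tagging could satisfy rule 4; so word 7 is PREP.
If word 2 were CONJ, no tagging could satisfy rule 2; so word 2 is NOUN.
If word 3 were ADJ, no tagging could satisfy rule 4; so word 3 is DET.
The only consistent sequence is: DET NOUN DET NOUN ADJ CONJ PREP.
Check: rule 1 holds; rule 2 holds; rule 3 holds; rule 4 holds.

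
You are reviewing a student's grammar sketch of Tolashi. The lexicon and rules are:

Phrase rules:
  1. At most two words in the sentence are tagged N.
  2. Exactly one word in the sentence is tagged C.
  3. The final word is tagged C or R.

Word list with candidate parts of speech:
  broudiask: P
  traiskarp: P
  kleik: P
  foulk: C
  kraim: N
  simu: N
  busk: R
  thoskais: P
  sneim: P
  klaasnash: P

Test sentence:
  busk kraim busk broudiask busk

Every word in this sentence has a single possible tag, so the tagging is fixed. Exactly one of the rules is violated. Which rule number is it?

Fixed tagging: R N R P R.
Applying the rules: R1 ok, R2 fails, R3 ok.
Only rule 2 fails.

2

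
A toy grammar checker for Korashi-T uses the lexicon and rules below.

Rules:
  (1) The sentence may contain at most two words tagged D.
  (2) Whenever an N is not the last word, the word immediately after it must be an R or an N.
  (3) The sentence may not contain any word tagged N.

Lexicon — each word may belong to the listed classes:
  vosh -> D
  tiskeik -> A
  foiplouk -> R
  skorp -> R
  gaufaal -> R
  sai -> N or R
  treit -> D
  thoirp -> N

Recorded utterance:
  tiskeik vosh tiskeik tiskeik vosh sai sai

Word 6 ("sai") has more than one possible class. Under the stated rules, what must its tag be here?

R

Candidates per position — 1:tiskeik {A}; 2:vosh {D}; 3:tiskeik {A}; 4:tiskeik {A}; 5:vosh {D}; 6:sai {N,R}; 7:sai {N,R}.
If word 6 were N, no tagging could satisfy rule 3; so word 6 is R.
If word 7 were N, no tagging could satisfy rule 3; so word 7 is R.
That leaves exactly one tagging: A D A A D R R.
Rule-by-rule: rule 1 ✓; rule 2 ✓; rule 3 ✓.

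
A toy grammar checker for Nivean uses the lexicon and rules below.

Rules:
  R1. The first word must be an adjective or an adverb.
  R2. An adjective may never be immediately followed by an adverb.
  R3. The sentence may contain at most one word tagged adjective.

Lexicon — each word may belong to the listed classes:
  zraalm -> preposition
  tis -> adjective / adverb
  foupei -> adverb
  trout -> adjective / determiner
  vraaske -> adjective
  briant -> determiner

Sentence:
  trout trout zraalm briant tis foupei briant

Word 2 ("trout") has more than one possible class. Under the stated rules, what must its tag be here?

Candidates per position — 1:trout {adjective,determiner}; 2:trout {adjective,determiner}; 3:zraalm {preposition}; 4:briant {determiner}; 5:tis {adjective,adverb}; 6:foupei {adverb}; 7:briant {determiner}.
Word 1 cannot be determiner — rule 1 would then fail for every completion. It is adjective.
Word 2 cannot be adjective — rule 3 would then fail for every completion. It is determiner.
Word 5 cannot be adjective — rule 2 would then fail for every completion. It is adverb.
The only consistent sequence is: adjective determiner preposition determiner adverb adverb determiner.
Check: rule 1 satisfied; rule 2 satisfied; rule 3 satisfied.

determiner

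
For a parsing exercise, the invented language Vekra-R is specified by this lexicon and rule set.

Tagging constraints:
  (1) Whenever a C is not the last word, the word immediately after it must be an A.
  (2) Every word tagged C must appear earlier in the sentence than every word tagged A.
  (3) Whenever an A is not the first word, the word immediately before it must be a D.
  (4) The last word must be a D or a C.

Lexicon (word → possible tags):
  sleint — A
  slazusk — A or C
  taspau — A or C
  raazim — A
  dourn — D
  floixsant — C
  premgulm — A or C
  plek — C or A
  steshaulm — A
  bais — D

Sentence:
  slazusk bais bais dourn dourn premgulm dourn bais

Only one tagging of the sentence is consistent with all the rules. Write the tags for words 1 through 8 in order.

Candidates per position — 1:slazusk {A,C}; 2:bais {D}; 3:bais {D}; 4:dourn {D}; 5:dourn {D}; 6:premgulm {A,C}; 7:dourn {D}; 8:bais {D}.
Position 1: tagging it C would leave rule 1 unsatisfiable, so it must be A.
Position 6: tagging it C would leave rule 1 unsatisfiable, so it must be A.
That leaves exactly one tagging: A D D D D A D D.
Rule-by-rule: rule 1 satisfied; rule 2 satisfied; rule 3 satisfied; rule 4 satisfied.

A D D D D A D D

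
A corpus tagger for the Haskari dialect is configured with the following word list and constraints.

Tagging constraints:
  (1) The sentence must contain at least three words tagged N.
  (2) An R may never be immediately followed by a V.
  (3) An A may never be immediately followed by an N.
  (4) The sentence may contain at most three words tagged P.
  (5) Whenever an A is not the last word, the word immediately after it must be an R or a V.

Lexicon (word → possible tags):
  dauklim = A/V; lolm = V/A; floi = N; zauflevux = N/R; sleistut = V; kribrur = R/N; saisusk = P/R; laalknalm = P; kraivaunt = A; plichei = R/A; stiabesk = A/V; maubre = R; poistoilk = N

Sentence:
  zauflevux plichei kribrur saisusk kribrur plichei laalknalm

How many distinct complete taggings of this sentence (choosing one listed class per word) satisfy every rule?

2

Candidates per position — 1:zauflevux {N,R}; 2:plichei {R,A}; 3:kribrur {R,N}; 4:saisusk {P,R}; 5:kribrur {R,N}; 6:plichei {R,A}; 7:laalknalm {P}.
There are 64 candidate sequences in total.
The sequences that satisfy every rule: N R N P N R P; N R N R N R P.
Count = 2.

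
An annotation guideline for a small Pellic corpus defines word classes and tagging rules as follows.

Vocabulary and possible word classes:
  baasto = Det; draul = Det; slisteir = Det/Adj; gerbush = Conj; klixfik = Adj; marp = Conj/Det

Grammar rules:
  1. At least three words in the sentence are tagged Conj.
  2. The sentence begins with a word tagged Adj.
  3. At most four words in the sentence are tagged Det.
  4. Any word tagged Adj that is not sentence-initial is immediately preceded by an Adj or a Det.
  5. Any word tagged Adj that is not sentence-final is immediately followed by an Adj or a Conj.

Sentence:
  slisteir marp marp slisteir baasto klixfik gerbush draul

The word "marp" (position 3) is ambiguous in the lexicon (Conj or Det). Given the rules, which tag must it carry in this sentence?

Candidates per position — 1:slisteir {Det,Adj}; 2:marp {Conj,Det}; 3:marp {Conj,Det}; 4:slisteir {Det,Adj}; 5:baasto {Det}; 6:klixfik {Adj}; 7:gerbush {Conj}; 8:draul {Det}.
If word 1 were Det, no tagging could satisfy rule 2; so word 1 is Adj.
If word 2 were Det, no tagging could satisfy rule 1; so word 2 is Conj.
If word 3 were Det, no tagging could satisfy rule 1; so word 3 is Conj.
If word 4 were Adj, no tagging could satisfy rule 4; so word 4 is Det.
The only consistent sequence is: Adj Conj Conj Det Det Adj Conj Det.
Verifying each rule — rule 1 ✓; rule 2 ✓; rule 3 ✓; rule 4 ✓; rule 5 ✓.

Conj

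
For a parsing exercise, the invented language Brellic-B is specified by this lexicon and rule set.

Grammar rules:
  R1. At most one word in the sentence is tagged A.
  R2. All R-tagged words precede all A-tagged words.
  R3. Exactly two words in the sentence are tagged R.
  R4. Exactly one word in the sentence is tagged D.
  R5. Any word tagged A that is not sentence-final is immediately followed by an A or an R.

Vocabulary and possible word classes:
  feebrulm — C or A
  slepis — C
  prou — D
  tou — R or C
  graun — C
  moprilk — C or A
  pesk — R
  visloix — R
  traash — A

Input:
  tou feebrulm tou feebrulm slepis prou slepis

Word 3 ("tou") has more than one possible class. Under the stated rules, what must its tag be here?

Candidates per position — 1:tou {R,C}; 2:feebrulm {C,A}; 3:tou {R,C}; 4:feebrulm {C,A}; 5:slepis {C}; 6:prou {D}; 7:slepis {C}.
Word 1 cannot be C — rule 3 would then fail for every completion. It is R.
Word 3 cannot be C — rule 3 would then fail for every completion. It is R.
Word 4 cannot be A — rule 5 would then fail for every completion. It is C.
Word 2 cannot be A — rule 2 would then fail for every completion. It is C.
The unique satisfying tagging is: R C R C C D C.
Checking: rule 1 satisfied; rule 2 satisfied; rule 3 satisfied; rule 4 satisfied; rule 5 satisfied.

R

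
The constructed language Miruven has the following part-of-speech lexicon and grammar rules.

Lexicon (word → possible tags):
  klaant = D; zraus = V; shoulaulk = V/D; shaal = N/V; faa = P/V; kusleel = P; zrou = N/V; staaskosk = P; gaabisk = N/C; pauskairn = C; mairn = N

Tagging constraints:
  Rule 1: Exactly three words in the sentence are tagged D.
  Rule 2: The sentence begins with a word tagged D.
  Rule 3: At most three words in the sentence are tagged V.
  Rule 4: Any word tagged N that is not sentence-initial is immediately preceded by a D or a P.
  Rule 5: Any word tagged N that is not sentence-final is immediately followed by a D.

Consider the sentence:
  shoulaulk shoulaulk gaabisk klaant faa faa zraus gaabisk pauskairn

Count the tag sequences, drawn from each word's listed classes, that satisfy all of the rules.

Candidates per position — 1:shoulaulk {V,D}; 2:shoulaulk {V,D}; 3:gaabisk {N,C}; 4:klaant {D}; 5:faa {P,V}; 6:faa {P,V}; 7:zraus {V}; 8:gaabisk {N,C}; 9:pauskairn {C}.
There are 64 candidate sequences in total.
Checking each against the rules leaves 8 sequences.
Count = 8.

8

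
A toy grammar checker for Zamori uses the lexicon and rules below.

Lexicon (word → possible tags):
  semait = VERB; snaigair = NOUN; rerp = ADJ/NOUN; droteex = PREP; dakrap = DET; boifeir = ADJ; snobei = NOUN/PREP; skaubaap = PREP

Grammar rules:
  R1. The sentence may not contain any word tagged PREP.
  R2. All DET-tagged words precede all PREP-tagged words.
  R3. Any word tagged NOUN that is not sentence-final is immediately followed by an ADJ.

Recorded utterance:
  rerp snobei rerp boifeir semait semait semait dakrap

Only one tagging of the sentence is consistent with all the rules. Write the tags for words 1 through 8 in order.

ADJ NOUN ADJ ADJ VERB VERB VERB DET

Candidates per position — 1:rerp {ADJ,NOUN}; 2:snobei {NOUN,PREP}; 3:rerp {ADJ,NOUN}; 4:boifeir {ADJ}; 5:semait {VERB}; 6:semait {VERB}; 7:semait {VERB}; 8:dakrap {DET}.
Word 1 cannot be NOUN — rule 3 would then fail for every completion. It is ADJ.
Word 2 cannot be PREP — rule 1 would then fail for every completion. It is NOUN.
Word 3 cannot be NOUN — rule 3 would then fail for every completion. It is ADJ.
So the tagging must be: ADJ NOUN ADJ ADJ VERB VERB VERB DET.
Rule-by-rule: rule 1 ✓; rule 2 ✓; rule 3 ✓.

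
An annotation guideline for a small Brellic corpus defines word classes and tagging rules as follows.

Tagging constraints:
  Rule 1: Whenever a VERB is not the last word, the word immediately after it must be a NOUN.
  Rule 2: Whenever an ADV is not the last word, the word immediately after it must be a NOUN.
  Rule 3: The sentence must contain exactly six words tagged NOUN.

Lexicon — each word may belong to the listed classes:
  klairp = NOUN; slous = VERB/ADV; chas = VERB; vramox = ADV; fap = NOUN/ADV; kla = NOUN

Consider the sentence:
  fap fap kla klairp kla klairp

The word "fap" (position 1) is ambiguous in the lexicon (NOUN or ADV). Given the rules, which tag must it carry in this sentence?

NOUN

Candidates per position — 1:fap {NOUN,ADV}; 2:fap {NOUN,ADV}; 3:kla {NOUN}; 4:klairp {NOUN}; 5:kla {NOUN}; 6:klairp {NOUN}.
Position 1: tagging it ADV would leave rule 3 unsatisfiable, so it must be NOUN.
Position 2: tagging it ADV would leave rule 3 unsatisfiable, so it must be NOUN.
That leaves exactly one tagging: NOUN NOUN NOUN NOUN NOUN NOUN.
Rule-by-rule: rule 1 ok; rule 2 ok; rule 3 ok.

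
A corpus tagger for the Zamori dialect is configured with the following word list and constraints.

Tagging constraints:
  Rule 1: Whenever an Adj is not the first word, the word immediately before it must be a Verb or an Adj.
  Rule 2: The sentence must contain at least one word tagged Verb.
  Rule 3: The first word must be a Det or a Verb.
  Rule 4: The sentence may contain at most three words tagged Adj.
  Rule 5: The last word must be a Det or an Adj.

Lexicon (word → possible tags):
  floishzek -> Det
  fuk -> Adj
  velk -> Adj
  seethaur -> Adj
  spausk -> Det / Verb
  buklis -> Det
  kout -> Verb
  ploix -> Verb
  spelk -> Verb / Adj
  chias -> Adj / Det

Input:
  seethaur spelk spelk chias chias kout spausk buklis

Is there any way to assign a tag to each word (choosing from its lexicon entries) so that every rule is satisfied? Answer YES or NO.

Candidates per position — 1:seethaur {Adj}; 2:spelk {Verb,Adj}; 3:spelk {Verb,Adj}; 4:chias {Adj,Det}; 5:chias {Adj,Det}; 6:kout {Verb}; 7:spausk {Det,Verb}; 8:buklis {Det}.
Rule 3 cannot be satisfied by any choice of tags from the lexicon.
So there is no consistent tagging.

NO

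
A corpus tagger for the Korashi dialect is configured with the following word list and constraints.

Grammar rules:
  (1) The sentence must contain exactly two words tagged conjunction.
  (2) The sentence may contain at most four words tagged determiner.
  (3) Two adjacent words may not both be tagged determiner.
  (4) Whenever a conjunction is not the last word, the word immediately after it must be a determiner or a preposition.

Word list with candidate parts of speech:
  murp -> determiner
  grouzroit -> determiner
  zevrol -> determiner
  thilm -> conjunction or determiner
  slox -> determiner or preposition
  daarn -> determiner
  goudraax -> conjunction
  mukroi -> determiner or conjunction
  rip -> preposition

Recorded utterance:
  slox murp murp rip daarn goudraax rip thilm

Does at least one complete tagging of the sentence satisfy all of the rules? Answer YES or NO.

Candidates per position — 1:slox {determiner,preposition}; 2:murp {determiner}; 3:murp {determiner}; 4:rip {preposition}; 5:daarn {determiner}; 6:goudraax {conjunction}; 7:rip {preposition}; 8:thilm {conjunction,determiner}.
Rule 3 cannot be satisfied by any choice of tags from the lexicon.
So there is no consistent tagging.

NO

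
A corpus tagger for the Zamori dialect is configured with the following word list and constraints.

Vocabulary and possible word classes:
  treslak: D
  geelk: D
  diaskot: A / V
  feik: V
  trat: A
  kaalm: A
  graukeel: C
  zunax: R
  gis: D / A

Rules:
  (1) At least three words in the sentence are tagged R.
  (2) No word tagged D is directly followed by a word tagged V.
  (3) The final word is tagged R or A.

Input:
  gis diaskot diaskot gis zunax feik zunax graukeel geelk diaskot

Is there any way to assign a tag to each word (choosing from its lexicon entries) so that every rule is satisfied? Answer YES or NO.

Candidates per position — 1:gis {D,A}; 2:diaskot {A,V}; 3:diaskot {A,V}; 4:gis {D,A}; 5:zunax {R}; 6:feik {V}; 7:zunax {R}; 8:graukeel {C}; 9:geelk {D}; 10:diaskot {A,V}.
Rule 1 cannot be satisfied by any choice of tags from the lexicon.
So there is no consistent tagging.

NO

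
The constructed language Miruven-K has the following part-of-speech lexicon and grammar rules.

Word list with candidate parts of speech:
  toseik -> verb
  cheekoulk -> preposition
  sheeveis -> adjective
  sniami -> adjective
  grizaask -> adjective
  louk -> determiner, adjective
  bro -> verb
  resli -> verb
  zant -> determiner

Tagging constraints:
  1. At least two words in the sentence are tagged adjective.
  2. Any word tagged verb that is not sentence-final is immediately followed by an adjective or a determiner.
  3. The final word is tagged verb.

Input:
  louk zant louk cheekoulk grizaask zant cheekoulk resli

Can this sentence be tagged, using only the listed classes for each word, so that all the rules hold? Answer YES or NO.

Candidates per position — 1:louk {determiner,adjective}; 2:zant {determiner}; 3:louk {determiner,adjective}; 4:cheekoulk {preposition}; 5:grizaask {adjective}; 6:zant {determiner}; 7:cheekoulk {preposition}; 8:resli {verb}.
One satisfying assignment: adjective determiner adjective preposition adjective determiner preposition verb.
Checking: rule 1 ok; rule 2 ok; rule 3 ok.

YES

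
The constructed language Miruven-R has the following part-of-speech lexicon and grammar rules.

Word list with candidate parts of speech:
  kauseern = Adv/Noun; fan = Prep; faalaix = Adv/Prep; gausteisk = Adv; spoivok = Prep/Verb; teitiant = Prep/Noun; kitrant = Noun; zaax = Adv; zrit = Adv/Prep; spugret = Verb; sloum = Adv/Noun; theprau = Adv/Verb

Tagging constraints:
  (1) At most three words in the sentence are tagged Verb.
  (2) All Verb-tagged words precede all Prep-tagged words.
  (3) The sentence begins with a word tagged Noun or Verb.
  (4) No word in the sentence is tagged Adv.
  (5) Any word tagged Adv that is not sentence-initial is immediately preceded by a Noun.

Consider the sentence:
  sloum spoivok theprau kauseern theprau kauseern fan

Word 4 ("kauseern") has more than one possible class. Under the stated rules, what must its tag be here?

Noun

Candidates per position — 1:sloum {Adv,Noun}; 2:spoivok {Prep,Verb}; 3:theprau {Adv,Verb}; 4:kauseern {Adv,Noun}; 5:theprau {Adv,Verb}; 6:kauseern {Adv,Noun}; 7:fan {Prep}.
Position 1: Adv is ruled out by rule 3; that leaves Noun.
Position 3: Adv is ruled out by rule 4; that leaves Verb.
Position 4: Adv is ruled out by rule 4; that leaves Noun.
Position 5: Adv is ruled out by rule 4; that leaves Verb.
Position 6: Adv is ruled out by rule 4; that leaves Noun.
Position 2: Prep is ruled out by rule 2; that leaves Verb.
The unique satisfying tagging is: Noun Verb Verb Noun Verb Noun Prep.
Rule-by-rule: rule 1 ok; rule 2 ok; rule 3 ok; rule 4 ok; rule 5 ok.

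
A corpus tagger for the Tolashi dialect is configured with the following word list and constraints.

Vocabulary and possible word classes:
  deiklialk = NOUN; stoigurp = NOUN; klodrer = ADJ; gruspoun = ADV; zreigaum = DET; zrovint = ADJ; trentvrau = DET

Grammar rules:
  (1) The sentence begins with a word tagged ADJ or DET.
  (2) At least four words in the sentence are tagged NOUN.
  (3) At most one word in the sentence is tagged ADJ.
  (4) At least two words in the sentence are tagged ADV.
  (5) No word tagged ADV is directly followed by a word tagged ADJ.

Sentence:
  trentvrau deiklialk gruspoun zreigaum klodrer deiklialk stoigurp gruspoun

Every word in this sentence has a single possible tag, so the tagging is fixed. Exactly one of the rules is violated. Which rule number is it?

Fixed tagging: DET NOUN ADV DET ADJ NOUN NOUN ADV.
Applying the rules: R1 ✓, R2 ✗, R3 ✓, R4 ✓, R5 ✓.
Only rule 2 fails.

2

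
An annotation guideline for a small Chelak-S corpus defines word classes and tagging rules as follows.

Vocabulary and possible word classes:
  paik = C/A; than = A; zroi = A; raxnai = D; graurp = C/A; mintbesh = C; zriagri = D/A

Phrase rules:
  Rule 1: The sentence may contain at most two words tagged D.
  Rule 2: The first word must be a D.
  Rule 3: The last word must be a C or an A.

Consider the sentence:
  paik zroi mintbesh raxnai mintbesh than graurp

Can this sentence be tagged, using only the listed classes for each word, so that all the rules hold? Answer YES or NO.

Candidates per position — 1:paik {C,A}; 2:zroi {A}; 3:mintbesh {C}; 4:raxnai {D}; 5:mintbesh {C}; 6:than {A}; 7:graurp {C,A}.
Rule 2 cannot be satisfied by any choice of tags from the lexicon.
So there is no consistent tagging.

NO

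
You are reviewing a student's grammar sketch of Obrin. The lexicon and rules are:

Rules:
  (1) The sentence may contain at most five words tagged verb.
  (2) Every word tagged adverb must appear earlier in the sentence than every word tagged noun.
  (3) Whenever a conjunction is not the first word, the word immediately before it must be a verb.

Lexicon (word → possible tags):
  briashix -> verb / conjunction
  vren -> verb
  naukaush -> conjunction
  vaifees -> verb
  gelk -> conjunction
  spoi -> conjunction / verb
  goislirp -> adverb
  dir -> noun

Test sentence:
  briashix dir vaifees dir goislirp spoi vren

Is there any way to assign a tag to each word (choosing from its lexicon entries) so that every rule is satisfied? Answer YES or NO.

Candidates per position — 1:briashix {verb,conjunction}; 2:dir {noun}; 3:vaifees {verb}; 4:dir {noun}; 5:goislirp {adverb}; 6:spoi {conjunction,verb}; 7:vren {verb}.
Rule 2 cannot be satisfied by any choice of tags from the lexicon.
So there is no consistent tagging.

NO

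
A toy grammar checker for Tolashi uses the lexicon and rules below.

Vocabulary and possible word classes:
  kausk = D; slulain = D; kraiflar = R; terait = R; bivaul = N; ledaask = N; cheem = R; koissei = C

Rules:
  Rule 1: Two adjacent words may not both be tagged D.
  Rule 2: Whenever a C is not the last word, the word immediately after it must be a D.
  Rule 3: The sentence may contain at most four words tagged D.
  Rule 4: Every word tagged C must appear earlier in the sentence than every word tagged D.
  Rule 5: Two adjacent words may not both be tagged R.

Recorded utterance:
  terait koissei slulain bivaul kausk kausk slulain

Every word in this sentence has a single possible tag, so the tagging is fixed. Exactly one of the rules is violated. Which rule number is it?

Fixed tagging: R C D N D D D.
Rule check: R1 ✗, R2 ✓, R3 ✓, R4 ✓, R5 ✓.
Only rule 1 fails.

1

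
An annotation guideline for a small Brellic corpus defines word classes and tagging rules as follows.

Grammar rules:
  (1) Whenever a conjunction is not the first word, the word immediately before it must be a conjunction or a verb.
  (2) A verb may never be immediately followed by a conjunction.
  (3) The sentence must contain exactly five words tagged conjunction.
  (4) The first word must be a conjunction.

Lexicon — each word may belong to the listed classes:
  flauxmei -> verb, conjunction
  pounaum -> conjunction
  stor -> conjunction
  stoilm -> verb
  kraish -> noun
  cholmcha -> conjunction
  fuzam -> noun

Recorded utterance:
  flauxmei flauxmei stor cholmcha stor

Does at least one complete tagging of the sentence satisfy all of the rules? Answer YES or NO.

Candidates per position — 1:flauxmei {verb,conjunction}; 2:flauxmei {verb,conjunction}; 3:stor {conjunction}; 4:cholmcha {conjunction}; 5:stor {conjunction}.
One satisfying assignment: conjunction conjunction conjunction conjunction conjunction.
Checking: rule 1 satisfied; rule 2 satisfied; rule 3 satisfied; rule 4 satisfied.

YES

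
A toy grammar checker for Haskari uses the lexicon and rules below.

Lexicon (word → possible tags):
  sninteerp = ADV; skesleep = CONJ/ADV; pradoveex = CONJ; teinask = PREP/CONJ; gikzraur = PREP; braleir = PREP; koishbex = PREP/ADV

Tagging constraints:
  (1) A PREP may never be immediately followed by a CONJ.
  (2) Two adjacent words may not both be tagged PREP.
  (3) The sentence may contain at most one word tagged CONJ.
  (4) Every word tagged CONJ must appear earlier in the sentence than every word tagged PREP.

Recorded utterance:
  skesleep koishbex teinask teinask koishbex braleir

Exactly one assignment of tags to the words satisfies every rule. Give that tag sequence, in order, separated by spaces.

ADV ADV CONJ PREP ADV PREP

Candidates per position — 1:skesleep {CONJ,ADV}; 2:koishbex {PREP,ADV}; 3:teinask {PREP,CONJ}; 4:teinask {PREP,CONJ}; 5:koishbex {PREP,ADV}; 6:braleir {PREP}.
If word 5 were PREP, no tagging could satisfy rule 2; so word 5 is ADV.
The remaining ambiguous positions (1, 2, 3, 4) are resolved jointly — only one combination satisfies every rule.
That leaves exactly one tagging: ADV ADV CONJ PREP ADV PREP.
Check: rule 1 ok; rule 2 ok; rule 3 ok; rule 4 ok.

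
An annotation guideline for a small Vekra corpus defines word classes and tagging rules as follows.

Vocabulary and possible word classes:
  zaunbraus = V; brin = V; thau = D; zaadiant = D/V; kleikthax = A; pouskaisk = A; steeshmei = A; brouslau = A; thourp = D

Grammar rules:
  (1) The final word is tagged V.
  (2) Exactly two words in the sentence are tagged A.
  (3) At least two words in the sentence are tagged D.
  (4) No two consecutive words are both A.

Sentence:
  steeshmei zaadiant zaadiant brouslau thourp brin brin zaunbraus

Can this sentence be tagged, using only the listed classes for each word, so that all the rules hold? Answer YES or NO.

Candidates per position — 1:steeshmei {A}; 2:zaadiant {D,V}; 3:zaadiant {D,V}; 4:brouslau {A}; 5:thourp {D}; 6:brin {V}; 7:brin {V}; 8:zaunbraus {V}.
One satisfying assignment: A D D A D V V V.
Check: rule 1 holds; rule 2 holds; rule 3 holds; rule 4 holds.

YES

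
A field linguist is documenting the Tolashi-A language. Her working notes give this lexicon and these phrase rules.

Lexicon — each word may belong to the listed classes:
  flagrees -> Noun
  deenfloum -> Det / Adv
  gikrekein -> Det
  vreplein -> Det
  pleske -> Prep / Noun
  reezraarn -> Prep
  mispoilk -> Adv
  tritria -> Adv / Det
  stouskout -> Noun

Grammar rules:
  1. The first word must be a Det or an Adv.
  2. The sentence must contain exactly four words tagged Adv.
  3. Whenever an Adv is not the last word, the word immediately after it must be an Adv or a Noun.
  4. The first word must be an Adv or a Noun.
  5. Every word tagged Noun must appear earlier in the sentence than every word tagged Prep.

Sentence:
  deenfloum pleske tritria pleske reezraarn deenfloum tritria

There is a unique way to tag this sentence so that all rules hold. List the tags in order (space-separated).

Candidates per position — 1:deenfloum {Det,Adv}; 2:pleske {Prep,Noun}; 3:tritria {Adv,Det}; 4:pleske {Prep,Noun}; 5:reezraarn {Prep}; 6:deenfloum {Det,Adv}; 7:tritria {Adv,Det}.
At position 1, choosing Det makes rule 2 impossible to satisfy; hence Adv.
At position 2, choosing Prep makes rule 3 impossible to satisfy; hence Noun.
At position 3, choosing Det makes rule 2 impossible to satisfy; hence Adv.
At position 4, choosing Prep makes rule 3 impossible to satisfy; hence Noun.
At position 6, choosing Det makes rule 2 impossible to satisfy; hence Adv.
At position 7, choosing Det makes rule 2 impossible to satisfy; hence Adv.
The only consistent sequence is: Adv Noun Adv Noun Prep Adv Adv.
Verifying each rule — rule 1 satisfied; rule 2 satisfied; rule 3 satisfied; rule 4 satisfied; rule 5 satisfied.

Adv Noun Adv Noun Prep Adv Adv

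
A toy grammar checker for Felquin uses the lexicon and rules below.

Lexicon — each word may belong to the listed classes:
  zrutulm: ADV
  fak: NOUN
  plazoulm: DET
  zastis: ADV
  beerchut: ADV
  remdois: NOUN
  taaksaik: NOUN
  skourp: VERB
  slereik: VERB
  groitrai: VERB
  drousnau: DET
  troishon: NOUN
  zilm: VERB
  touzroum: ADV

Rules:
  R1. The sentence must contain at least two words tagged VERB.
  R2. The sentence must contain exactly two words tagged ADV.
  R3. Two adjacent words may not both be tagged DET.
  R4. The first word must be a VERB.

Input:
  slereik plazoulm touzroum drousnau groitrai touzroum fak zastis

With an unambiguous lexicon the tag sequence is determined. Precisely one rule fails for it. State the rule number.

2

Fixed tagging: VERB DET ADV DET VERB ADV NOUN ADV.
Rule check: R1 pass, R2 fail, R3 pass, R4 pass.
Only rule 2 fails.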